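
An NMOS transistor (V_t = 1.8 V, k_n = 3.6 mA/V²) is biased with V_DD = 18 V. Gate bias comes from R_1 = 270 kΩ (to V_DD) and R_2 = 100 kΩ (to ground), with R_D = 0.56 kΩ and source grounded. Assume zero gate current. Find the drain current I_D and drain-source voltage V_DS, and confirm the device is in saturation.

V_G = V_DD·R_2/(R_1+R_2) = 18×100/370 = 4.86 V. With the source grounded, V_GS = V_G = 4.86 V.
Assume saturation: I_D = (k_n/2)(V_GS − V_t)² = (3.6/2)×(4.86 − 1.8)² = 1.8×3.06² = 16.9 mA.
V_DS = V_DD − I_D·R_D = 18 − 16.9×0.56 = 8.53 V.
Saturation requires V_DS ≥ V_GS − V_t = 3.06 V; 8.53 ≥ 3.06 ✓.

I_D ≈ 17 mA, V_DS ≈ 8.5 V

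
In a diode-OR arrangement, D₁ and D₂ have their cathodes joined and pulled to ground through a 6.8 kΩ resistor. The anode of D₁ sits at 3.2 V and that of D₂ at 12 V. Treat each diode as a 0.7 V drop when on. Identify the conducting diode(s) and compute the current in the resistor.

Only D₂ conducts; I_R ≈ 1.7 mA

Assume both conduct. Then node N would need to be at both 3.2−0.7 = 2.5 V and 12−0.7 = 11.3 V, which is impossible.
Assume only D₂ conducts: V_N = 12 − 0.7 = 11.3 V, so I_R = 11.3/6.8 = 1.66 mA.
Check D₁: its anode-to-cathode voltage is 3.2 − 11.3 = -8.1 V < 0.7 V, so it is off. The assumption is consistent.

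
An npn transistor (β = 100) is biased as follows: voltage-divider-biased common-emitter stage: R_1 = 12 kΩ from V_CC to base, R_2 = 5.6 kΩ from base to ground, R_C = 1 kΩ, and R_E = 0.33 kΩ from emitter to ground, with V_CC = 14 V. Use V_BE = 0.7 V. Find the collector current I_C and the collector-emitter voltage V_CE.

Thevenize the base divider: V_Th = V_CC·R_2/(R_1+R_2) = 14×5.6/17.6 = 4.45 V, R_Th = R_1‖R_2 = 3.82 kΩ.
Base-emitter loop: V_Th = I_B·R_Th + V_BE + (β+1)I_B·R_E, so I_B = (4.45 − 0.7) / (3.82 + 101×0.33) = 0.101 mA.
I_C = β·I_B = 100×0.101 = 10.1 mA, and I_E = (β+1)I_B = 10.2 mA.
V_CE = V_CC − I_C·R_C − I_E·R_E = 14 − 10.1×1 − 10.2×0.33 = 0.524 V.
V_CE = 0.524 V > 0.2 V confirms active-region operation.

I_C ≈ 10 mA, V_CE ≈ 0.52 V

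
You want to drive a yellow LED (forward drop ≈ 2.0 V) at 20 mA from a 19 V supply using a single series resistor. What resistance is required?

R ≈ 0.85 kΩ

The resistor drops V_S − V_D = 19 − 2.0 = 17 V at 20 mA.
R = 17 V / 20 mA = 0.85 kΩ.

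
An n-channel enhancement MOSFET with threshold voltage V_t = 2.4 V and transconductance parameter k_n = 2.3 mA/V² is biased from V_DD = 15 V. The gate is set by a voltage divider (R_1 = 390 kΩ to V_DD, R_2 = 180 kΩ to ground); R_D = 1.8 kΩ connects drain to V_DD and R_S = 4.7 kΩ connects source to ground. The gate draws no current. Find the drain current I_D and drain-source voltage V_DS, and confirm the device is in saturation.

I_D ≈ 0.38 mA, V_DS ≈ 13 V

V_G = V_DD·R_2/(R_1+R_2) = 15×180/570 = 4.74 V.
Assume saturation: I_D = (k_n/2)(V_GS − V_t)² with V_GS = V_G − I_D·R_S = 4.74 − 4.7·I_D.
Substituting gives 25.4·I_D² − 26.3·I_D + 6.28 = 0, with roots I_D = 0.376 or 0.658 mA.
The root I_D = 0.658 mA gives V_GS = 1.64 V ≤ V_t, so take I_D = 0.376 mA.
Then V_GS = 2.97 V and V_DS = V_DD − I_D(R_D+R_S) = 15 − 0.376×6.5 = 12.6 V.
Saturation requires V_DS ≥ V_GS − V_t = 0.572 V; 12.6 ≥ 0.572 ✓.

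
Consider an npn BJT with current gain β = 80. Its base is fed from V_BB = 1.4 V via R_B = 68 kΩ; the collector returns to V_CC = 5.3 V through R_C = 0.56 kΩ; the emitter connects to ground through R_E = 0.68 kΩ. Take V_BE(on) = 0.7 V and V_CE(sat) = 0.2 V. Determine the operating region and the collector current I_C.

Assume active. Base-emitter loop: I_B = (V_BB − V_BE)/(R_B + (β+1)R_E) = (1.4 − 0.7)/(68 + 81×0.68) = 0.00569 mA.
I_C = β·I_B = 80×0.00569 = 0.455 mA.
V_CE = V_CC − I_C·R_C − I_E·R_E = 5.3 − 0.455×0.56 − 0.461×0.68 = 4.73 V > V_CE(sat), so the active-region assumption holds.

active; I_C ≈ 0.45 mA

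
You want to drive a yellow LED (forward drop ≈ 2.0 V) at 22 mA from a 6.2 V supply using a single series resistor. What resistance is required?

The resistor drops V_S − V_D = 6.2 − 2.0 = 4.2 V at 22 mA.
R = 4.2 V / 22 mA = 0.191 kΩ.

R ≈ 0.19 kΩ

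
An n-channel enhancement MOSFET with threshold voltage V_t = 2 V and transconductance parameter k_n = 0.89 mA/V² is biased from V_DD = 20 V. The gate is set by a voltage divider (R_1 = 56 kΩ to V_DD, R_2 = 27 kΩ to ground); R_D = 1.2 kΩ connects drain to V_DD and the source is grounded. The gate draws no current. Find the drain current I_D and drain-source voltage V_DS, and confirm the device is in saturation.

V_G = V_DD·R_2/(R_1+R_2) = 20×27/83 = 6.51 V. With the source grounded, V_GS = V_G = 6.51 V.
Assume saturation: I_D = (k_n/2)(V_GS − V_t)² = (0.89/2)×(6.51 − 2)² = 0.445×4.51² = 9.04 mA.
V_DS = V_DD − I_D·R_D = 20 − 9.04×1.2 = 9.16 V.
Saturation requires V_DS ≥ V_GS − V_t = 4.51 V; 9.16 ≥ 4.51 ✓.

I_D ≈ 9 mA, V_DS ≈ 9.2 V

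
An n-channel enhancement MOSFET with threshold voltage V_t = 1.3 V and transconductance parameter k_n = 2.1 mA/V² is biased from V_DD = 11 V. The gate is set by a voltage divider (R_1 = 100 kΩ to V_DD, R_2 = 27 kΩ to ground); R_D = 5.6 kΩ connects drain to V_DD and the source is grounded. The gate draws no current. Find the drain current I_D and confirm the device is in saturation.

V_G = V_DD·R_2/(R_1+R_2) = 11×27/127 = 2.34 V. With the source grounded, V_GS = V_G = 2.34 V.
Assume saturation: I_D = (k_n/2)(V_GS − V_t)² = (2.1/2)×(2.34 − 1.3)² = 1.05×1.04² = 1.13 mA.
V_DS = V_DD − I_D·R_D = 11 − 1.13×5.6 = 4.66 V.
Saturation requires V_DS ≥ V_GS − V_t = 1.04 V; 4.66 ≥ 1.04 ✓.

I_D ≈ 1.1 mA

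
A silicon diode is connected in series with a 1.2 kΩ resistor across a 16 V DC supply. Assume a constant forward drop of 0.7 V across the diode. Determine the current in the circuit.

KVL around the loop: 16 = V_D + I·R = 0.7 + I × 1.2 kΩ.
So I = (16 − 0.7) / 1.2 kΩ = 15.3 / 1.2 = 12.8 mA.

I ≈ 13 mA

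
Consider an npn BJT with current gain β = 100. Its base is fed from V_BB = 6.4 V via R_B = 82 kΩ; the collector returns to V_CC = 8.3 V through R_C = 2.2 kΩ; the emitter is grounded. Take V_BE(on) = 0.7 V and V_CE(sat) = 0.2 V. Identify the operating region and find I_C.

saturation; I_C ≈ 3.7 mA

Assume active: I_B = (6.4 − 0.7)/82 = 0.0695 mA, giving I_C = β·I_B = 6.95 mA.
But then V_CE = 8.3 − 6.95×2.2 = -6.99 V < V_CE(sat) = 0.2 V — impossible in the active region.
So the transistor is saturated. With V_CE = 0.2 V, I_C = (V_CC − 0.2)/R_C = 8.1/2.2 = 3.68 mA.
Check: β·I_B = 6.95 mA > I_C = 3.68 mA, confirming saturation.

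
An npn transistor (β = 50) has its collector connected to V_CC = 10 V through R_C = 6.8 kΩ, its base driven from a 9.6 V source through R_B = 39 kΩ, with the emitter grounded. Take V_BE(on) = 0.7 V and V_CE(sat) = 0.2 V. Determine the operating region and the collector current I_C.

saturation; I_C ≈ 1.4 mA

Assume active: I_B = (9.6 − 0.7)/39 = 0.228 mA, giving I_C = β·I_B = 11.4 mA.
But then V_CE = 10 − 11.4×6.8 = -67.6 V < V_CE(sat) = 0.2 V — impossible in the active region.
So the transistor is saturated. With V_CE = 0.2 V, I_C = (V_CC − 0.2)/R_C = 9.8/6.8 = 1.44 mA.
Check: β·I_B = 11.4 mA > I_C = 1.44 mA, confirming saturation.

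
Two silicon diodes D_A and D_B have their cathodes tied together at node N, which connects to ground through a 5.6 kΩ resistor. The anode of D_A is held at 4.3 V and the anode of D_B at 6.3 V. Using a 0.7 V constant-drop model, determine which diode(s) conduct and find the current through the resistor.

Assume both conduct. Then node N would need to be at both 4.3−0.7 = 3.6 V and 6.3−0.7 = 5.6 V, which is impossible.
Assume only D_B conducts: V_N = 6.3 − 0.7 = 5.6 V, so I_R = 5.6/5.6 = 1 mA.
Check D_A: its anode-to-cathode voltage is 4.3 − 5.6 = -1.3 V < 0.7 V, so it is off. The assumption is consistent.

Only D_B conducts; I_R ≈ 1 mA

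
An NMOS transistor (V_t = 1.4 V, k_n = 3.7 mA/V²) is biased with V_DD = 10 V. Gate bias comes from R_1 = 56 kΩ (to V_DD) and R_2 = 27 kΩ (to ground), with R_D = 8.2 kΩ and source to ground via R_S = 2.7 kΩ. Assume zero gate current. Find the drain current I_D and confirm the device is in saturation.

V_G = V_DD·R_2/(R_1+R_2) = 10×27/83 = 3.25 V.
Assume saturation: I_D = (k_n/2)(V_GS − V_t)² with V_GS = V_G − I_D·R_S = 3.25 − 2.7·I_D.
Substituting gives 13.5·I_D² − 19.5·I_D + 6.35 = 0, with roots I_D = 0.495 or 0.952 mA.
The root I_D = 0.952 mA gives V_GS = 0.683 V ≤ V_t, so take I_D = 0.495 mA.
Then V_GS = 1.92 V and V_DS = V_DD − I_D(R_D+R_S) = 10 − 0.495×10.9 = 4.61 V.
Saturation requires V_DS ≥ V_GS − V_t = 0.517 V; 4.61 ≥ 0.517 ✓.

I_D ≈ 0.49 mA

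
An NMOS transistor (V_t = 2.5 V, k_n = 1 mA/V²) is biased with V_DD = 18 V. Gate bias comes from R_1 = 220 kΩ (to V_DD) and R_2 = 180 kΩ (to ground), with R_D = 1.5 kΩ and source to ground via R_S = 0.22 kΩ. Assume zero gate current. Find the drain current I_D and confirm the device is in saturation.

V_G = V_DD·R_2/(R_1+R_2) = 18×180/400 = 8.1 V.
Assume saturation: I_D = (k_n/2)(V_GS − V_t)² with V_GS = V_G − I_D·R_S = 8.1 − 0.22·I_D.
Substituting gives 0.0242·I_D² − 2.23·I_D + 15.7 = 0, with roots I_D = 7.66 or 84.6 mA.
The root I_D = 84.6 mA gives V_GS = -10.5 V ≤ V_t, so take I_D = 7.66 mA.
Then V_GS = 6.41 V and V_DS = V_DD − I_D(R_D+R_S) = 18 − 7.66×1.72 = 4.82 V.
Saturation requires V_DS ≥ V_GS − V_t = 3.91 V; 4.82 ≥ 3.91 ✓.

I_D ≈ 7.7 mA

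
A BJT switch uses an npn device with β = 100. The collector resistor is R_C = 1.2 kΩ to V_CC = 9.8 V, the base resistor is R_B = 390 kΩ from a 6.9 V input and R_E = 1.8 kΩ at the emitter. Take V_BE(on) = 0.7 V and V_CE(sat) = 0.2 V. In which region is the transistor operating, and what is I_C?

Assume active. Base-emitter loop: I_B = (V_BB − V_BE)/(R_B + (β+1)R_E) = (6.9 − 0.7)/(390 + 101×1.8) = 0.0108 mA.
I_C = β·I_B = 100×0.0108 = 1.08 mA.
V_CE = V_CC − I_C·R_C − I_E·R_E = 9.8 − 1.08×1.2 − 1.1×1.8 = 6.53 V > V_CE(sat), so the active-region assumption holds.

active; I_C ≈ 1.1 mA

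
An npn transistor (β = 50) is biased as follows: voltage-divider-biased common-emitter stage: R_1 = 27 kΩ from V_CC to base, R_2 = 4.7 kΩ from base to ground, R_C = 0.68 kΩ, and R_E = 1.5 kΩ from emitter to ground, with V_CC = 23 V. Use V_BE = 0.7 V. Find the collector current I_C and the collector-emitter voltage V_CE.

I_C ≈ 1.7 mA, V_CE ≈ 19 V

Thevenize the base divider: V_Th = V_CC·R_2/(R_1+R_2) = 23×4.7/31.7 = 3.41 V, R_Th = R_1‖R_2 = 4 kΩ.
Base-emitter loop: V_Th = I_B·R_Th + V_BE + (β+1)I_B·R_E, so I_B = (3.41 − 0.7) / (4 + 51×1.5) = 0.0337 mA.
I_C = β·I_B = 50×0.0337 = 1.68 mA, and I_E = (β+1)I_B = 1.72 mA.
V_CE = V_CC − I_C·R_C − I_E·R_E = 23 − 1.68×0.68 − 1.72×1.5 = 19.3 V.
V_CE = 19.3 V > 0.2 V confirms active-region operation.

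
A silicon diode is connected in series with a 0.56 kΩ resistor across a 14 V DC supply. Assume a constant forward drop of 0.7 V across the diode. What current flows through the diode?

I ≈ 24 mA

KVL around the loop: 14 = V_D + I·R = 0.7 + I × 0.56 kΩ.
So I = (14 − 0.7) / 0.56 kΩ = 13.3 / 0.56 = 23.8 mA.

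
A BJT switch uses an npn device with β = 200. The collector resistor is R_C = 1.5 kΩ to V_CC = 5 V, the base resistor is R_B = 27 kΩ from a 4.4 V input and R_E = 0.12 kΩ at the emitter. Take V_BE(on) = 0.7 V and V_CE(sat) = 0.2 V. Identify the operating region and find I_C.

saturation; I_C ≈ 3 mA

Assume active: I_B = (4.4 − 0.7)/(27 + 201×0.12) = 0.0724 mA, I_C = β·I_B = 14.5 mA.
Then V_CE = 5 − 14.5×1.5 − 14.5×0.12 = -18.5 V < 0.2 V — the active assumption fails.
Re-solve with V_CE = 0.2 V. KCL at the emitter: V_E/R_E = (V_BB−0.7−V_E)/R_B + (V_CC−0.2−V_E)/R_C, giving V_E = 0.369 V.
I_C = (V_CC − 0.2 − V_E)/R_C = (4.8 − 0.369)/1.5 = 2.95 mA.
Check: I_B = (3.7 − 0.369)/27 = 0.123 mA, and β·I_B = 24.7 mA > I_C, confirming saturation.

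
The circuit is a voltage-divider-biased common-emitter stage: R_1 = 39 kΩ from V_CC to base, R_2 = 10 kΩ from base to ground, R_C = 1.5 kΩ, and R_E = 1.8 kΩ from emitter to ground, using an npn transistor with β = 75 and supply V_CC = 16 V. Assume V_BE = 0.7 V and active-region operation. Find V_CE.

V_CE ≈ 12 V

Thevenize the base divider: V_Th = V_CC·R_2/(R_1+R_2) = 16×10/49 = 3.27 V, R_Th = R_1‖R_2 = 7.96 kΩ.
Base-emitter loop: V_Th = I_B·R_Th + V_BE + (β+1)I_B·R_E, so I_B = (3.27 − 0.7) / (7.96 + 76×1.8) = 0.0177 mA.
I_C = β·I_B = 75×0.0177 = 1.33 mA, and I_E = (β+1)I_B = 1.35 mA.
V_CE = V_CC − I_C·R_C − I_E·R_E = 16 − 1.33×1.5 − 1.35×1.8 = 11.6 V.
V_CE = 11.6 V > 0.2 V confirms active-region operation.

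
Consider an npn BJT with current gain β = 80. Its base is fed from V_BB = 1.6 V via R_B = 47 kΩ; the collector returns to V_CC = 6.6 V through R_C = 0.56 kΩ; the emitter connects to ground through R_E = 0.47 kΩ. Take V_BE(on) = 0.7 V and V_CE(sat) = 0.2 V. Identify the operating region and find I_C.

active; I_C ≈ 0.85 mA

Assume active. Base-emitter loop: I_B = (V_BB − V_BE)/(R_B + (β+1)R_E) = (1.6 − 0.7)/(47 + 81×0.47) = 0.0106 mA.
I_C = β·I_B = 80×0.0106 = 0.846 mA.
V_CE = V_CC − I_C·R_C − I_E·R_E = 6.6 − 0.846×0.56 − 0.857×0.47 = 5.72 V > V_CE(sat), so the active-region assumption holds.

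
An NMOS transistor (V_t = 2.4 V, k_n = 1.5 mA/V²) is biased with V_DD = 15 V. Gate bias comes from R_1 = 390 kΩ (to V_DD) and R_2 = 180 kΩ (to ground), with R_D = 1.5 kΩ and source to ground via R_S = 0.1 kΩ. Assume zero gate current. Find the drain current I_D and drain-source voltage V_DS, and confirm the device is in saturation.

V_G = V_DD·R_2/(R_1+R_2) = 15×180/570 = 4.74 V.
Assume saturation: I_D = (k_n/2)(V_GS − V_t)² with V_GS = V_G − I_D·R_S = 4.74 − 0.1·I_D.
Substituting gives 0.0075·I_D² − 1.35·I_D + 4.1 = 0, with roots I_D = 3.09 or 177 mA.
The root I_D = 177 mA gives V_GS = -13 V ≤ V_t, so take I_D = 3.09 mA.
Then V_GS = 4.43 V and V_DS = V_DD − I_D(R_D+R_S) = 15 − 3.09×1.6 = 10.1 V.
Saturation requires V_DS ≥ V_GS − V_t = 2.03 V; 10.1 ≥ 2.03 ✓.

I_D ≈ 3.1 mA, V_DS ≈ 10 V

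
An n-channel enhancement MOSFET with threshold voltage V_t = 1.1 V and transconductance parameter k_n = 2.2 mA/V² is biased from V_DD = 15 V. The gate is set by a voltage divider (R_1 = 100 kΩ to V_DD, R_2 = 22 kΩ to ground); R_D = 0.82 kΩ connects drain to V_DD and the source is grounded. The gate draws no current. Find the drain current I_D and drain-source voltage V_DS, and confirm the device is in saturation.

V_G = V_DD·R_2/(R_1+R_2) = 15×22/122 = 2.7 V. With the source grounded, V_GS = V_G = 2.7 V.
Assume saturation: I_D = (k_n/2)(V_GS − V_t)² = (2.2/2)×(2.7 − 1.1)² = 1.1×1.6² = 2.83 mA.
V_DS = V_DD − I_D·R_D = 15 − 2.83×0.82 = 12.7 V.
Saturation requires V_DS ≥ V_GS − V_t = 1.6 V; 12.7 ≥ 1.6 ✓.

I_D ≈ 2.8 mA, V_DS ≈ 13 V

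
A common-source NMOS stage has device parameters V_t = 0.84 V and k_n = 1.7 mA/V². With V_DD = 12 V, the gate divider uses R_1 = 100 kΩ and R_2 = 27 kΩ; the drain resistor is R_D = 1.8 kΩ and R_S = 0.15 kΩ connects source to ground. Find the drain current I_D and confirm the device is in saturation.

V_G = V_DD·R_2/(R_1+R_2) = 12×27/127 = 2.55 V.
Assume saturation: I_D = (k_n/2)(V_GS − V_t)² with V_GS = V_G − I_D·R_S = 2.55 − 0.15·I_D.
Substituting gives 0.0191·I_D² − 1.44·I_D + 2.49 = 0, with roots I_D = 1.77 or 73.3 mA.
The root I_D = 73.3 mA gives V_GS = -8.45 V ≤ V_t, so take I_D = 1.77 mA.
Then V_GS = 2.28 V and V_DS = V_DD − I_D(R_D+R_S) = 12 − 1.77×1.95 = 8.54 V.
Saturation requires V_DS ≥ V_GS − V_t = 1.44 V; 8.54 ≥ 1.44 ✓.

I_D ≈ 1.8 mA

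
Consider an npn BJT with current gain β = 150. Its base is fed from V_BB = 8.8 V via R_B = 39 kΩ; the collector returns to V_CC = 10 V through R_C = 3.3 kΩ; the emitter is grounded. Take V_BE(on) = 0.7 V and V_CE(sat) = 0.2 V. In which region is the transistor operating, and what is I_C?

saturation; I_C ≈ 3 mA

Assume active: I_B = (8.8 − 0.7)/39 = 0.208 mA, giving I_C = β·I_B = 31.2 mA.
But then V_CE = 10 − 31.2×3.3 = -92.8 V < V_CE(sat) = 0.2 V — impossible in the active region.
So the transistor is saturated. With V_CE = 0.2 V, I_C = (V_CC − 0.2)/R_C = 9.8/3.3 = 2.97 mA.
Check: β·I_B = 31.2 mA > I_C = 2.97 mA, confirming saturation.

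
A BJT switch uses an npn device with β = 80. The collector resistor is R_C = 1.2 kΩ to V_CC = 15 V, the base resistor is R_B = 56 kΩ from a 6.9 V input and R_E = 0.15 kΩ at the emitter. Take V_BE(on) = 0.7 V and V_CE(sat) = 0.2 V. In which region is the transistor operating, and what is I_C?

active; I_C ≈ 7.3 mA

Assume active. Base-emitter loop: I_B = (V_BB − V_BE)/(R_B + (β+1)R_E) = (6.9 − 0.7)/(56 + 81×0.15) = 0.091 mA.
I_C = β·I_B = 80×0.091 = 7.28 mA.
V_CE = V_CC − I_C·R_C − I_E·R_E = 15 − 7.28×1.2 − 7.37×0.15 = 5.16 V > V_CE(sat), so the active-region assumption holds.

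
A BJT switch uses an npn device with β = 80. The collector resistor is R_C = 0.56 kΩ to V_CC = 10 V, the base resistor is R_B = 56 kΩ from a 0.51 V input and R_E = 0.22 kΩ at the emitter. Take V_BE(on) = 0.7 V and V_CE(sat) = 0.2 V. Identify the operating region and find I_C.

cutoff; I_C ≈ 0

V_BB = 0.51 V ≤ V_BE(on) = 0.7 V, so the base-emitter junction is not forward biased.
The transistor is in cutoff: I_B = I_C = 0.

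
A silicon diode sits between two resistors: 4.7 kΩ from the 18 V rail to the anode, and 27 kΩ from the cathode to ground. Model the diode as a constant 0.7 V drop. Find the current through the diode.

I ≈ 0.55 mA

The two resistors are in series with the diode, so KVL gives 18 = I·4.7 + 0.7 + I·27.
I = (18 − 0.7) / (4.7 + 27) kΩ = 17.3 / 31.7 = 0.546 mA.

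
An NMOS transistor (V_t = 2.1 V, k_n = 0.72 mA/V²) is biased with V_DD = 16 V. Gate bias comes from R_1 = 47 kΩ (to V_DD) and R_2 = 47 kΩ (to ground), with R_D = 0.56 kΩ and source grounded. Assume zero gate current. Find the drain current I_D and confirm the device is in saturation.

I_D ≈ 13 mA

V_G = V_DD·R_2/(R_1+R_2) = 16×47/94 = 8 V. With the source grounded, V_GS = V_G = 8 V.
Assume saturation: I_D = (k_n/2)(V_GS − V_t)² = (0.72/2)×(8 − 2.1)² = 0.36×5.9² = 12.5 mA.
V_DS = V_DD − I_D·R_D = 16 − 12.5×0.56 = 8.98 V.
Saturation requires V_DS ≥ V_GS − V_t = 5.9 V; 8.98 ≥ 5.9 ✓.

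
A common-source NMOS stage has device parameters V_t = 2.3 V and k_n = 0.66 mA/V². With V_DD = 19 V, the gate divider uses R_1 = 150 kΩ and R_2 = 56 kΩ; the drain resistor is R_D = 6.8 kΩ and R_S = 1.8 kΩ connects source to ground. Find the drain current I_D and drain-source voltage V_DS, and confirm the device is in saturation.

V_G = V_DD·R_2/(R_1+R_2) = 19×56/206 = 5.17 V.
Assume saturation: I_D = (k_n/2)(V_GS − V_t)² with V_GS = V_G − I_D·R_S = 5.17 − 1.8·I_D.
Substituting gives 1.07·I_D² − 4.4·I_D + 2.71 = 0, with roots I_D = 0.753 or 3.37 mA.
The root I_D = 3.37 mA gives V_GS = -0.894 V ≤ V_t, so take I_D = 0.753 mA.
Then V_GS = 3.81 V and V_DS = V_DD − I_D(R_D+R_S) = 19 − 0.753×8.6 = 12.5 V.
Saturation requires V_DS ≥ V_GS − V_t = 1.51 V; 12.5 ≥ 1.51 ✓.

I_D ≈ 0.75 mA, V_DS ≈ 13 V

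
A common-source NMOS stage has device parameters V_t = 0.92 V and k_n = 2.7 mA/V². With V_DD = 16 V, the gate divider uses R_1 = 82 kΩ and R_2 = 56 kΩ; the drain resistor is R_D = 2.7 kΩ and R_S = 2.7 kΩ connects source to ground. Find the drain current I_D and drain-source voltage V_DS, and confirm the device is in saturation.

V_G = V_DD·R_2/(R_1+R_2) = 16×56/138 = 6.49 V.
Assume saturation: I_D = (k_n/2)(V_GS − V_t)² with V_GS = V_G − I_D·R_S = 6.49 − 2.7·I_D.
Substituting gives 9.84·I_D² − 41.6·I_D + 41.9 = 0, with roots I_D = 1.65 or 2.58 mA.
The root I_D = 2.58 mA gives V_GS = -0.461 V ≤ V_t, so take I_D = 1.65 mA.
Then V_GS = 2.03 V and V_DS = V_DD − I_D(R_D+R_S) = 16 − 1.65×5.4 = 7.07 V.
Saturation requires V_DS ≥ V_GS − V_t = 1.11 V; 7.07 ≥ 1.11 ✓.

I_D ≈ 1.7 mA, V_DS ≈ 7.1 V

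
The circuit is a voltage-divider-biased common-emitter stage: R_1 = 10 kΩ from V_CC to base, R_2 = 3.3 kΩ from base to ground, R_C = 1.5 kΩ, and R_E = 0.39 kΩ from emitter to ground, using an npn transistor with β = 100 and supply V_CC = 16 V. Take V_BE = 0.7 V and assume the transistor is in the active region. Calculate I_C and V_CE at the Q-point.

Thevenize the base divider: V_Th = V_CC·R_2/(R_1+R_2) = 16×3.3/13.3 = 3.97 V, R_Th = R_1‖R_2 = 2.48 kΩ.
Base-emitter loop: V_Th = I_B·R_Th + V_BE + (β+1)I_B·R_E, so I_B = (3.97 − 0.7) / (2.48 + 101×0.39) = 0.0781 mA.
I_C = β·I_B = 100×0.0781 = 7.81 mA, and I_E = (β+1)I_B = 7.89 mA.
V_CE = V_CC − I_C·R_C − I_E·R_E = 16 − 7.81×1.5 − 7.89×0.39 = 1.21 V.
V_CE = 1.21 V > 0.2 V confirms active-region operation.

I_C ≈ 7.8 mA, V_CE ≈ 1.2 V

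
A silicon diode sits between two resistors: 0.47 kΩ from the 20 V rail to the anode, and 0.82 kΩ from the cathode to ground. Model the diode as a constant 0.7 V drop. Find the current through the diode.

The two resistors are in series with the diode, so KVL gives 20 = I·0.47 + 0.7 + I·0.82.
I = (20 − 0.7) / (0.47 + 0.82) kΩ = 19.3 / 1.29 = 15 mA.

I ≈ 15 mA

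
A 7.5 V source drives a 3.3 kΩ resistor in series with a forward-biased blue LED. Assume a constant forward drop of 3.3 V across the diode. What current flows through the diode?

I ≈ 1.3 mA

KVL around the loop: 7.5 = V_D + I·R = 3.3 + I × 3.3 kΩ.
So I = (7.5 − 3.3) / 3.3 kΩ = 4.2 / 3.3 = 1.27 mA.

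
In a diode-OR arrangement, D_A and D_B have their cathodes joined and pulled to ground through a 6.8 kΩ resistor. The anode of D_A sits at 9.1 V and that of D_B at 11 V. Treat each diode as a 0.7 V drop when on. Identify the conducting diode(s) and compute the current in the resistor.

Only D_B conducts; I_R ≈ 1.5 mA

Assume both conduct. Then node N would need to be at both 9.1−0.7 = 8.4 V and 11−0.7 = 10.3 V, which is impossible.
Assume only D_B conducts: V_N = 11 − 0.7 = 10.3 V, so I_R = 10.3/6.8 = 1.51 mA.
Check D_A: its anode-to-cathode voltage is 9.1 − 10.3 = -1.2 V < 0.7 V, so it is off. The assumption is consistent.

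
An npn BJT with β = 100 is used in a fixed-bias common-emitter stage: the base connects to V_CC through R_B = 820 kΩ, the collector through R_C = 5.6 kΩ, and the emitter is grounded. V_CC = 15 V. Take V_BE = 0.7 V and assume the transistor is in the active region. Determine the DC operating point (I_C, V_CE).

I_C ≈ 1.7 mA, V_CE ≈ 5.2 V

Base loop: V_CC = I_B·R_B + V_BE, so I_B = (15 − 0.7)/820 kΩ = 0.0174 mA.
In the active region I_C = β·I_B = 100 × 0.0174 = 1.74 mA.
Collector loop: V_CE = V_CC − I_C·R_C = 15 − 1.74×5.6 = 5.23 V.
Since V_CE = 5.23 V > V_CE(sat) ≈ 0.2 V, the transistor is in the active region as assumed.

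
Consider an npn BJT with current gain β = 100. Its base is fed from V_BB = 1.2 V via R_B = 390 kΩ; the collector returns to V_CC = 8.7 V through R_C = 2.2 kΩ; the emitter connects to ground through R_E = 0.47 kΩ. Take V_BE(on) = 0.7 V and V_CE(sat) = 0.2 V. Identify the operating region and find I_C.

active; I_C ≈ 0.11 mA

Assume active. Base-emitter loop: I_B = (V_BB − V_BE)/(R_B + (β+1)R_E) = (1.2 − 0.7)/(390 + 101×0.47) = 0.00114 mA.
I_C = β·I_B = 100×0.00114 = 0.114 mA.
V_CE = V_CC − I_C·R_C − I_E·R_E = 8.7 − 0.114×2.2 − 0.115×0.47 = 8.39 V > V_CE(sat), so the active-region assumption holds.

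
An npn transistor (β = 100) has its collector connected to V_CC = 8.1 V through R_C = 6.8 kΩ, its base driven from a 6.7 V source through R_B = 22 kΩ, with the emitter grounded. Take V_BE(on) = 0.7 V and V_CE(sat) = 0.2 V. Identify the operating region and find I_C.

saturation; I_C ≈ 1.2 mA

Assume active: I_B = (6.7 − 0.7)/22 = 0.273 mA, giving I_C = β·I_B = 27.3 mA.
But then V_CE = 8.1 − 27.3×6.8 = -177 V < V_CE(sat) = 0.2 V — impossible in the active region.
So the transistor is saturated. With V_CE = 0.2 V, I_C = (V_CC − 0.2)/R_C = 7.9/6.8 = 1.16 mA.
Check: β·I_B = 27.3 mA > I_C = 1.16 mA, confirming saturation.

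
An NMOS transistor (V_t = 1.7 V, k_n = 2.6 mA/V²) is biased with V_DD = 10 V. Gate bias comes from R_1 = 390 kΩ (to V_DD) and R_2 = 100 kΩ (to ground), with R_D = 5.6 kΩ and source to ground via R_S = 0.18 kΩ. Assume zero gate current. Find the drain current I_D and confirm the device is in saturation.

V_G = V_DD·R_2/(R_1+R_2) = 10×100/490 = 2.04 V.
Assume saturation: I_D = (k_n/2)(V_GS − V_t)² with V_GS = V_G − I_D·R_S = 2.04 − 0.18·I_D.
Substituting gives 0.0421·I_D² − 1.16·I_D + 0.151 = 0, with roots I_D = 0.131 or 27.4 mA.
The root I_D = 27.4 mA gives V_GS = -2.89 V ≤ V_t, so take I_D = 0.131 mA.
Then V_GS = 2.02 V and V_DS = V_DD − I_D(R_D+R_S) = 10 − 0.131×5.78 = 9.24 V.
Saturation requires V_DS ≥ V_GS − V_t = 0.317 V; 9.24 ≥ 0.317 ✓.

I_D ≈ 0.13 mA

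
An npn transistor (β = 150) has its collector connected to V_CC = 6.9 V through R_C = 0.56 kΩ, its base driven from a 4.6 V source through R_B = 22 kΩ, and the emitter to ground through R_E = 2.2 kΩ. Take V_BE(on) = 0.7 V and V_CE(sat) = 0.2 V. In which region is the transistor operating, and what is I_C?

active; I_C ≈ 1.7 mA

Assume active. Base-emitter loop: I_B = (V_BB − V_BE)/(R_B + (β+1)R_E) = (4.6 − 0.7)/(22 + 151×2.2) = 0.011 mA.
I_C = β·I_B = 150×0.011 = 1.65 mA.
V_CE = V_CC − I_C·R_C − I_E·R_E = 6.9 − 1.65×0.56 − 1.66×2.2 = 2.32 V > V_CE(sat), so the active-region assumption holds.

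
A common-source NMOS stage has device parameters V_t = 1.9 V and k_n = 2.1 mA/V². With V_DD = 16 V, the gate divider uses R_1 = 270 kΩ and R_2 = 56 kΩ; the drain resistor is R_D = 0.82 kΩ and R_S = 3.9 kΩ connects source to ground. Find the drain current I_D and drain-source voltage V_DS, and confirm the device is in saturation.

I_D ≈ 0.13 mA, V_DS ≈ 15 V

V_G = V_DD·R_2/(R_1+R_2) = 16×56/326 = 2.75 V.
Assume saturation: I_D = (k_n/2)(V_GS − V_t)² with V_GS = V_G − I_D·R_S = 2.75 − 3.9·I_D.
Substituting gives 16·I_D² − 7.95·I_D + 0.756 = 0, with roots I_D = 0.128 or 0.37 mA.
The root I_D = 0.37 mA gives V_GS = 1.31 V ≤ V_t, so take I_D = 0.128 mA.
Then V_GS = 2.25 V and V_DS = V_DD − I_D(R_D+R_S) = 16 − 0.128×4.72 = 15.4 V.
Saturation requires V_DS ≥ V_GS − V_t = 0.349 V; 15.4 ≥ 0.349 ✓.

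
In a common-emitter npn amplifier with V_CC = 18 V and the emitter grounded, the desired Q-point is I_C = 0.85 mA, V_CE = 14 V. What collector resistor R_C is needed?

Collector loop: V_CC = I_C·R_C + V_CE.
R_C = (V_CC − V_CE)/I_C = (18 − 14)/0.85 = 4.71 kΩ.

R_C ≈ 4.7 kΩ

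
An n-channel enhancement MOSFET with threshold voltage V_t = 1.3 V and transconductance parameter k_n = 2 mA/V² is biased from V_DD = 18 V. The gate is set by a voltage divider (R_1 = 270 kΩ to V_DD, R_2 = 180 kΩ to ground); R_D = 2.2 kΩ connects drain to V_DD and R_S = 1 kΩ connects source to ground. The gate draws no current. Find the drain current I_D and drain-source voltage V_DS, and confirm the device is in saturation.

I_D ≈ 3.9 mA, V_DS ≈ 5.5 V

V_G = V_DD·R_2/(R_1+R_2) = 18×180/450 = 7.2 V.
Assume saturation: I_D = (k_n/2)(V_GS − V_t)² with V_GS = V_G − I_D·R_S = 7.2 − 1·I_D.
Substituting gives 1·I_D² − 12.8·I_D + 34.8 = 0, with roots I_D = 3.92 or 8.88 mA.
The root I_D = 8.88 mA gives V_GS = -1.68 V ≤ V_t, so take I_D = 3.92 mA.
Then V_GS = 3.28 V and V_DS = V_DD − I_D(R_D+R_S) = 18 − 3.92×3.2 = 5.46 V.
Saturation requires V_DS ≥ V_GS − V_t = 1.98 V; 5.46 ≥ 1.98 ✓.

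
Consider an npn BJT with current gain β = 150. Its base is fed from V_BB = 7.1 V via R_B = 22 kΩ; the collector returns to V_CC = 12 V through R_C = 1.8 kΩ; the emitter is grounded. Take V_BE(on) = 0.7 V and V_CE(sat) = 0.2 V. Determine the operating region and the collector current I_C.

Assume active: I_B = (7.1 − 0.7)/22 = 0.291 mA, giving I_C = β·I_B = 43.6 mA.
But then V_CE = 12 − 43.6×1.8 = -66.5 V < V_CE(sat) = 0.2 V — impossible in the active region.
So the transistor is saturated. With V_CE = 0.2 V, I_C = (V_CC − 0.2)/R_C = 11.8/1.8 = 6.56 mA.
Check: β·I_B = 43.6 mA > I_C = 6.56 mA, confirming saturation.

saturation; I_C ≈ 6.6 mA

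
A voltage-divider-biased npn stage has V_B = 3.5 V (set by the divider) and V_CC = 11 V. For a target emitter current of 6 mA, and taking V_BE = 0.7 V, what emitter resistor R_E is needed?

R_E ≈ 0.47 kΩ

V_E = V_B − V_BE = 3.5 − 0.7 = 2.8 V.
R_E = V_E / I_E = 2.8 / 6 = 0.467 kΩ.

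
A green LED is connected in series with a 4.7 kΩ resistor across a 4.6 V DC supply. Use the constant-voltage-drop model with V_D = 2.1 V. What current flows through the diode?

I ≈ 0.53 mA

KVL around the loop: 4.6 = V_D + I·R = 2.1 + I × 4.7 kΩ.
So I = (4.6 − 2.1) / 4.7 kΩ = 2.5 / 4.7 = 0.532 mA.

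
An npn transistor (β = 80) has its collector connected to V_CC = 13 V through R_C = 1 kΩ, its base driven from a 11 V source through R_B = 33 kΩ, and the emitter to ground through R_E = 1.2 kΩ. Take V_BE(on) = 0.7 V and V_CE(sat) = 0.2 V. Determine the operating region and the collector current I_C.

Assume active: I_B = (11 − 0.7)/(33 + 81×1.2) = 0.0791 mA, I_C = β·I_B = 6.33 mA.
Then V_CE = 13 − 6.33×1 − 6.41×1.2 = -1.02 V < 0.2 V — the active assumption fails.
Re-solve with V_CE = 0.2 V. KCL at the emitter: V_E/R_E = (V_BB−0.7−V_E)/R_B + (V_CC−0.2−V_E)/R_C, giving V_E = 7.04 V.
I_C = (V_CC − 0.2 − V_E)/R_C = (12.8 − 7.04)/1 = 5.76 mA.
Check: I_B = (10.3 − 7.04)/33 = 0.0989 mA, and β·I_B = 7.91 mA > I_C, confirming saturation.

saturation; I_C ≈ 5.8 mA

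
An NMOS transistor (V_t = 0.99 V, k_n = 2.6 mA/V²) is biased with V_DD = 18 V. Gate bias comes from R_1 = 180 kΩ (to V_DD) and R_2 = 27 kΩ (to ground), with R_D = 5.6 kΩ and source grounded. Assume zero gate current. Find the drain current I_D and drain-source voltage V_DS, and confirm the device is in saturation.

V_G = V_DD·R_2/(R_1+R_2) = 18×27/207 = 2.35 V. With the source grounded, V_GS = V_G = 2.35 V.
Assume saturation: I_D = (k_n/2)(V_GS − V_t)² = (2.6/2)×(2.35 − 0.99)² = 1.3×1.36² = 2.4 mA.
V_DS = V_DD − I_D·R_D = 18 − 2.4×5.6 = 4.58 V.
Saturation requires V_DS ≥ V_GS − V_t = 1.36 V; 4.58 ≥ 1.36 ✓.

I_D ≈ 2.4 mA, V_DS ≈ 4.6 V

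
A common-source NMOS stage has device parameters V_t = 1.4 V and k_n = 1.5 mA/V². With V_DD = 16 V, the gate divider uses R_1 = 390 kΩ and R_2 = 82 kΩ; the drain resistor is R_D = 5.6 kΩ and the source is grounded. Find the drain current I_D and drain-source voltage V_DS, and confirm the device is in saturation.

V_G = V_DD·R_2/(R_1+R_2) = 16×82/472 = 2.78 V. With the source grounded, V_GS = V_G = 2.78 V.
Assume saturation: I_D = (k_n/2)(V_GS − V_t)² = (1.5/2)×(2.78 − 1.4)² = 0.75×1.38² = 1.43 mA.
V_DS = V_DD − I_D·R_D = 16 − 1.43×5.6 = 8.01 V.
Saturation requires V_DS ≥ V_GS − V_t = 1.38 V; 8.01 ≥ 1.38 ✓.

I_D ≈ 1.4 mA, V_DS ≈ 8 V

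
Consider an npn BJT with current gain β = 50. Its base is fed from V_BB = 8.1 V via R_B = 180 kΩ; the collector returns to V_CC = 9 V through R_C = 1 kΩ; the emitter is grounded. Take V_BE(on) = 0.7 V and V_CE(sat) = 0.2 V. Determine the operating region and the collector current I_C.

active; I_C ≈ 2.1 mA

Assume active. Base-emitter loop: I_B = (V_BB − V_BE)/R_B = (8.1 − 0.7)/180 = 0.0411 mA.
I_C = β·I_B = 50×0.0411 = 2.06 mA.
V_CE = V_CC − I_C·R_C = 9 − 2.06×1 = 6.94 V > V_CE(sat), so the active-region assumption holds.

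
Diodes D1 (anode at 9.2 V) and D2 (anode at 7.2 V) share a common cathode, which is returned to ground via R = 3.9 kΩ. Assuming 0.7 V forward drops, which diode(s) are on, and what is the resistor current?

Only D1 conducts; I_R ≈ 2.2 mA

Assume both conduct. Then node N would need to be at both 9.2−0.7 = 8.5 V and 7.2−0.7 = 6.5 V, which is impossible.
Assume only D1 conducts: V_N = 9.2 − 0.7 = 8.5 V, so I_R = 8.5/3.9 = 2.18 mA.
Check D2: its anode-to-cathode voltage is 7.2 − 8.5 = -1.3 V < 0.7 V, so it is off. The assumption is consistent.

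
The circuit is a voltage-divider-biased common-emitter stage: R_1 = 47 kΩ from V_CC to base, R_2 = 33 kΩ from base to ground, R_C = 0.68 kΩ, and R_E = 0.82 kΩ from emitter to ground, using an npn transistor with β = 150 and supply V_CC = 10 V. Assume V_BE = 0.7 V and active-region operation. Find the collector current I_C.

Thevenize the base divider: V_Th = V_CC·R_2/(R_1+R_2) = 10×33/80 = 4.12 V, R_Th = R_1‖R_2 = 19.4 kΩ.
Base-emitter loop: V_Th = I_B·R_Th + V_BE + (β+1)I_B·R_E, so I_B = (4.12 − 0.7) / (19.4 + 151×0.82) = 0.0239 mA.
I_C = β·I_B = 150×0.0239 = 3.59 mA, and I_E = (β+1)I_B = 3.61 mA.
V_CE = V_CC − I_C·R_C − I_E·R_E = 10 − 3.59×0.68 − 3.61×0.82 = 4.6 V.
V_CE = 4.6 V > 0.2 V confirms active-region operation.

I_C ≈ 3.6 mA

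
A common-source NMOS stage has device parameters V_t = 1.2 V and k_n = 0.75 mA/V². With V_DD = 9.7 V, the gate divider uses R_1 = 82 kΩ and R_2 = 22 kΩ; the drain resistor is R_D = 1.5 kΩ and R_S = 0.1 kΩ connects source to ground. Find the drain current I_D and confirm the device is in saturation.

I_D ≈ 0.26 mA

V_G = V_DD·R_2/(R_1+R_2) = 9.7×22/104 = 2.05 V.
Assume saturation: I_D = (k_n/2)(V_GS − V_t)² with V_GS = V_G − I_D·R_S = 2.05 − 0.1·I_D.
Substituting gives 0.00375·I_D² − 1.06·I_D + 0.272 = 0, with roots I_D = 0.256 or 283 mA.
The root I_D = 283 mA gives V_GS = -26.3 V ≤ V_t, so take I_D = 0.256 mA.
Then V_GS = 2.03 V and V_DS = V_DD − I_D(R_D+R_S) = 9.7 − 0.256×1.6 = 9.29 V.
Saturation requires V_DS ≥ V_GS − V_t = 0.826 V; 9.29 ≥ 0.826 ✓.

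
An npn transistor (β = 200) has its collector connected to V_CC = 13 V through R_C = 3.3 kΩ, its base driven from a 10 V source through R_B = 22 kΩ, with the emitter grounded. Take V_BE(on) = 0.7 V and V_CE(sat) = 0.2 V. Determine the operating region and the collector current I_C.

saturation; I_C ≈ 3.9 mA

Assume active: I_B = (10 − 0.7)/22 = 0.423 mA, giving I_C = β·I_B = 84.5 mA.
But then V_CE = 13 − 84.5×3.3 = -266 V < V_CE(sat) = 0.2 V — impossible in the active region.
So the transistor is saturated. With V_CE = 0.2 V, I_C = (V_CC − 0.2)/R_C = 12.8/3.3 = 3.88 mA.
Check: β·I_B = 84.5 mA > I_C = 3.88 mA, confirming saturation.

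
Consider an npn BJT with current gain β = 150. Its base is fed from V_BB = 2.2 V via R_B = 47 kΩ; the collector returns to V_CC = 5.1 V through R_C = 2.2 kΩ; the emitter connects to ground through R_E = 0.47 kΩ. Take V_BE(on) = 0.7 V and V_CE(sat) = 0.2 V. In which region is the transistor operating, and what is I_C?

saturation; I_C ≈ 1.8 mA

Assume active: I_B = (2.2 − 0.7)/(47 + 151×0.47) = 0.0127 mA, I_C = β·I_B = 1.91 mA.
Then V_CE = 5.1 − 1.91×2.2 − 1.92×0.47 = 0.00163 V < 0.2 V — the active assumption fails.
Re-solve with V_CE = 0.2 V. KCL at the emitter: V_E/R_E = (V_BB−0.7−V_E)/R_B + (V_CC−0.2−V_E)/R_C, giving V_E = 0.868 V.
I_C = (V_CC − 0.2 − V_E)/R_C = (4.9 − 0.868)/2.2 = 1.83 mA.
Check: I_B = (1.5 − 0.868)/47 = 0.0135 mA, and β·I_B = 2.02 mA > I_C, confirming saturation.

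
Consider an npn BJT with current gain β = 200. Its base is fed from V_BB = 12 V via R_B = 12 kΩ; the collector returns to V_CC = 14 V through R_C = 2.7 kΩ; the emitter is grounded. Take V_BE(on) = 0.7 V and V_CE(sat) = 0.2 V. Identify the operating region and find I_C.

saturation; I_C ≈ 5.1 mA

Assume active: I_B = (12 − 0.7)/12 = 0.942 mA, giving I_C = β·I_B = 188 mA.
But then V_CE = 14 − 188×2.7 = -495 V < V_CE(sat) = 0.2 V — impossible in the active region.
So the transistor is saturated. With V_CE = 0.2 V, I_C = (V_CC − 0.2)/R_C = 13.8/2.7 = 5.11 mA.
Check: β·I_B = 188 mA > I_C = 5.11 mA, confirming saturation.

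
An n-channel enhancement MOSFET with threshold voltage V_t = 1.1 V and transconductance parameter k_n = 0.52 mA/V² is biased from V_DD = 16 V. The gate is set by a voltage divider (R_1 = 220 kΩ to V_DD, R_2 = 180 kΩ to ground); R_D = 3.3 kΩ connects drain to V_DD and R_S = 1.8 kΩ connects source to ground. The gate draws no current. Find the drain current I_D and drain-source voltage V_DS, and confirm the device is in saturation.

V_G = V_DD·R_2/(R_1+R_2) = 16×180/400 = 7.2 V.
Assume saturation: I_D = (k_n/2)(V_GS − V_t)² with V_GS = V_G − I_D·R_S = 7.2 − 1.8·I_D.
Substituting gives 0.842·I_D² − 6.71·I_D + 9.67 = 0, with roots I_D = 1.89 or 6.07 mA.
The root I_D = 6.07 mA gives V_GS = -3.73 V ≤ V_t, so take I_D = 1.89 mA.
Then V_GS = 3.8 V and V_DS = V_DD − I_D(R_D+R_S) = 16 − 1.89×5.1 = 6.36 V.
Saturation requires V_DS ≥ V_GS − V_t = 2.7 V; 6.36 ≥ 2.7 ✓.

I_D ≈ 1.9 mA, V_DS ≈ 6.4 V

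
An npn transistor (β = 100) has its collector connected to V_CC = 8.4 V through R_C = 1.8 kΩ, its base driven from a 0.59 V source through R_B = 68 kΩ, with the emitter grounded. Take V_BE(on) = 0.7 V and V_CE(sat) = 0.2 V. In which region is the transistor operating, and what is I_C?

cutoff; I_C ≈ 0

V_BB = 0.59 V ≤ V_BE(on) = 0.7 V, so the base-emitter junction is not forward biased.
The transistor is in cutoff: I_B = I_C = 0.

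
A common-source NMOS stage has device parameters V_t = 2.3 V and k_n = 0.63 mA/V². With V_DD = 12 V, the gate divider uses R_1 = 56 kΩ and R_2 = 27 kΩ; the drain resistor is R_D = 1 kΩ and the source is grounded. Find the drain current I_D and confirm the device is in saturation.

V_G = V_DD·R_2/(R_1+R_2) = 12×27/83 = 3.9 V. With the source grounded, V_GS = V_G = 3.9 V.
Assume saturation: I_D = (k_n/2)(V_GS − V_t)² = (0.63/2)×(3.9 − 2.3)² = 0.315×1.6² = 0.81 mA.
V_DS = V_DD − I_D·R_D = 12 − 0.81×1 = 11.2 V.
Saturation requires V_DS ≥ V_GS − V_t = 1.6 V; 11.2 ≥ 1.6 ✓.

I_D ≈ 0.81 mA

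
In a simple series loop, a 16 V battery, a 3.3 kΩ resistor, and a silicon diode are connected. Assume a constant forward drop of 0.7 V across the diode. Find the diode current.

KVL around the loop: 16 = V_D + I·R = 0.7 + I × 3.3 kΩ.
So I = (16 − 0.7) / 3.3 kΩ = 15.3 / 3.3 = 4.64 mA.

I ≈ 4.6 mA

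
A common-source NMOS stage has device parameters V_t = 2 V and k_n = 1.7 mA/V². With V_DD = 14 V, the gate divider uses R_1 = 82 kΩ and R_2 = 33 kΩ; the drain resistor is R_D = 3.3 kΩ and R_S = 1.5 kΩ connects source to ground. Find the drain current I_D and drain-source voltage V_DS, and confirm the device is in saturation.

V_G = V_DD·R_2/(R_1+R_2) = 14×33/115 = 4.02 V.
Assume saturation: I_D = (k_n/2)(V_GS − V_t)² with V_GS = V_G − I_D·R_S = 4.02 − 1.5·I_D.
Substituting gives 1.91·I_D² − 6.14·I_D + 3.46 = 0, with roots I_D = 0.728 or 2.48 mA.
The root I_D = 2.48 mA gives V_GS = 0.29 V ≤ V_t, so take I_D = 0.728 mA.
Then V_GS = 2.93 V and V_DS = V_DD − I_D(R_D+R_S) = 14 − 0.728×4.8 = 10.5 V.
Saturation requires V_DS ≥ V_GS − V_t = 0.925 V; 10.5 ≥ 0.925 ✓.

I_D ≈ 0.73 mA, V_DS ≈ 11 V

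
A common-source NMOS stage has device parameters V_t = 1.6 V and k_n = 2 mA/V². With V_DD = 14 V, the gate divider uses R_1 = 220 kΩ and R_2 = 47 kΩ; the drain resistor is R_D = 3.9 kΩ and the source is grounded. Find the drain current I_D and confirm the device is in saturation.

V_G = V_DD·R_2/(R_1+R_2) = 14×47/267 = 2.46 V. With the source grounded, V_GS = V_G = 2.46 V.
Assume saturation: I_D = (k_n/2)(V_GS − V_t)² = (2/2)×(2.46 − 1.6)² = 1×0.864² = 0.747 mA.
V_DS = V_DD − I_D·R_D = 14 − 0.747×3.9 = 11.1 V.
Saturation requires V_DS ≥ V_GS − V_t = 0.864 V; 11.1 ≥ 0.864 ✓.

I_D ≈ 0.75 mA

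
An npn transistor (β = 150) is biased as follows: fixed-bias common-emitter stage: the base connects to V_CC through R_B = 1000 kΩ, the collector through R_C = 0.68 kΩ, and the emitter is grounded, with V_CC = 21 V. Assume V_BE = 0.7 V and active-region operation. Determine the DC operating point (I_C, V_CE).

Base loop: V_CC = I_B·R_B + V_BE, so I_B = (21 − 0.7)/1000 kΩ = 0.0203 mA.
In the active region I_C = β·I_B = 150 × 0.0203 = 3.05 mA.
Collector loop: V_CE = V_CC − I_C·R_C = 21 − 3.05×0.68 = 18.9 V.
Since V_CE = 18.9 V > V_CE(sat) ≈ 0.2 V, the transistor is in the active region as assumed.

I_C ≈ 3 mA, V_CE ≈ 19 V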